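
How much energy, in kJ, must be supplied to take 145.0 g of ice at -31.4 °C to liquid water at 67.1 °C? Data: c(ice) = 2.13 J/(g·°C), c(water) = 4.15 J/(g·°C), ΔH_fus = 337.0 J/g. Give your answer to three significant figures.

q = 98.9 kJ

q1 (heat ice -31.4→0.0 °C): 145.0 × 2.13 × 31.4 = 9698 J
q2 (melt at 0 °C): 145.0 × 337.0 = 48865 J
q3 (heat water 0.0→67.1 °C): 145.0 × 4.15 × 67.1 = 40377 J
Total: 9698 + 48865 + 40377 = 98940 J = 98.9 kJ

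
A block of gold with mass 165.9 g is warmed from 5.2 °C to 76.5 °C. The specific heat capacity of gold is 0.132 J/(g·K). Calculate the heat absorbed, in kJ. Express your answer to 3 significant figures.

q = 1.56 kJ

q = m c ΔT = 165.9 × 0.132 × (76.5 − 5.2)
q = 165.9 × 0.132 × 71.3 = 1561 J = 1.56 kJ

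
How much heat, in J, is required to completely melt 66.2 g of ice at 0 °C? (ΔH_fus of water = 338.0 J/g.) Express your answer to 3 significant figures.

q = m × ΔH_fus = 66.2 × 338.0 = 22380 J

q = 22400 J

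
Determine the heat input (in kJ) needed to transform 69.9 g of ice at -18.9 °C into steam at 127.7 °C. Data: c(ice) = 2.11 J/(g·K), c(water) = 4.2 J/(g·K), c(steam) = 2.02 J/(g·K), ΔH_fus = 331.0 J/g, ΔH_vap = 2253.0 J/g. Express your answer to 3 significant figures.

q = 217 kJ

q1 (heat ice -18.9→0.0 °C): 69.9 × 2.11 × 18.9 = 2788 J
q2 (melt at 0 °C): 69.9 × 331.0 = 23137 J
q3 (heat water 0.0→100.0 °C): 69.9 × 4.2 × 100.0 = 29358 J
q4 (vaporize at 100 °C): 69.9 × 2253.0 = 157485 J
q5 (heat steam 100.0→127.7 °C): 69.9 × 2.02 × 27.7 = 3911 J
Total: 2788 + 23137 + 29358 + 157485 + 3911 = 216679 J = 217 kJ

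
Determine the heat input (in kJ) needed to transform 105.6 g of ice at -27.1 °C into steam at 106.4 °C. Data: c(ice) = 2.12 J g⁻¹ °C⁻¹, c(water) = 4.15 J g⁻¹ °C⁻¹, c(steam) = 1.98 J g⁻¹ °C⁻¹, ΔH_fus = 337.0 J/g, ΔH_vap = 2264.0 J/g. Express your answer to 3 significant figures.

q = 326 kJ

q1 (heat ice -27.1→0.0 °C): 105.6 × 2.12 × 27.1 = 6067 J
q2 (melt at 0 °C): 105.6 × 337.0 = 35587 J
q3 (heat water 0.0→100.0 °C): 105.6 × 4.15 × 100.0 = 43824 J
q4 (vaporize at 100 °C): 105.6 × 2264.0 = 239078 J
q5 (heat steam 100.0→106.4 °C): 105.6 × 1.98 × 6.4 = 1338 J
Total: 6067 + 35587 + 43824 + 239078 + 1338 = 325894 J = 326 kJ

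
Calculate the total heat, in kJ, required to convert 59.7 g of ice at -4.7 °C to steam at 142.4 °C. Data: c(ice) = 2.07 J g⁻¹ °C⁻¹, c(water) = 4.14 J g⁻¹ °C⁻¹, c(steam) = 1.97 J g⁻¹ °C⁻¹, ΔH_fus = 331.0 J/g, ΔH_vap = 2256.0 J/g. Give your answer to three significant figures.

q1 (heat ice -4.7→0.0 °C): 59.7 × 2.07 × 4.7 = 581 J
q2 (melt at 0 °C): 59.7 × 331.0 = 19761 J
q3 (heat water 0.0→100.0 °C): 59.7 × 4.14 × 100.0 = 24716 J
q4 (vaporize at 100 °C): 59.7 × 2256.0 = 134683 J
q5 (heat steam 100.0→142.4 °C): 59.7 × 1.97 × 42.4 = 4987 J
Total: 581 + 19761 + 24716 + 134683 + 4987 = 184728 J = 185 kJ

q = 185 kJ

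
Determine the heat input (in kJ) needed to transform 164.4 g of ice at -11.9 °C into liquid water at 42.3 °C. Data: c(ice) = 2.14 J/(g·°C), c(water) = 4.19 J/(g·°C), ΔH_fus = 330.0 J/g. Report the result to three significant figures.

q = 87.6 kJ

q1 (heat ice -11.9→0.0 °C): 164.4 × 2.14 × 11.9 = 4187 J
q2 (melt at 0 °C): 164.4 × 330.0 = 54252 J
q3 (heat water 0.0→42.3 °C): 164.4 × 4.19 × 42.3 = 29138 J
Total: 4187 + 54252 + 29138 = 87577 J = 87.6 kJ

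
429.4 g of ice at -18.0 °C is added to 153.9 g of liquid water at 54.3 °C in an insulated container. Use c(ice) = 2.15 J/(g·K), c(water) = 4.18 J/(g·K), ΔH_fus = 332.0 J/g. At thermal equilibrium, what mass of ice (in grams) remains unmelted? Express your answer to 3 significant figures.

m_ice remaining = 374 g

Heat to warm all ice to 0 °C: 429.4×2.15×18.0 = 16618 J
Heat released by water cooling to 0 °C: 153.9×4.18×54.3 = 34931 J
34931 J < 16618 + 429.4×332.0 = 159178.8 J, so not all ice melts; final T = 0 °C.
Heat left for melting: 34931 − 16618 = 18313 J
Mass melted = 18313 / 332.0 = 55.16 g
Ice remaining = 429.4 − 55.16 = 374.24 g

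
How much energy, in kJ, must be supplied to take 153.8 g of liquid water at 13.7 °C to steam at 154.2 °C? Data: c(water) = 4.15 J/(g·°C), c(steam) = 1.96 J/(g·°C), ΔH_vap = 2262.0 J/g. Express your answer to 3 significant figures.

q = 419 kJ

q1 (heat water 13.7→100.0 °C): 153.8 × 4.15 × 86.3 = 55083 J
q2 (vaporize at 100 °C): 153.8 × 2262.0 = 347896 J
q3 (heat steam 100.0→154.2 °C): 153.8 × 1.96 × 54.2 = 16338 J
Total: 55083 + 347896 + 16338 = 419317 J = 419 kJ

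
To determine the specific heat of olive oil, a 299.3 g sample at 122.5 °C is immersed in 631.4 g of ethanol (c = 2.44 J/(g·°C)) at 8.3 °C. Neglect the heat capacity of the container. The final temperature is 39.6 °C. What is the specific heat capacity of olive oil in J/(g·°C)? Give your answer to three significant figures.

q_gained = (631.4 × 2.44) × (39.6 − 8.3) = 48220 J
q_lost = 299.3 × c × (122.5 − 39.6) = 24811.97 c
Set equal: c = 48220 / 24811.97 = 1.94 J/(g·°C)

c = 1.94 J/(g·°C)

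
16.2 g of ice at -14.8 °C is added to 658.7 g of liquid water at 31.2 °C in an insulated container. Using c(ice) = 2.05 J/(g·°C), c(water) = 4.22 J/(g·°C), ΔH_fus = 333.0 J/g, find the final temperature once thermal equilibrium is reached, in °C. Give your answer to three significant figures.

Heat to bring ice to 0 °C and melt it: q₁ = 16.2×2.05×14.8 + 16.2×333.0 = 5886.1 J
Heat the water can supply cooling to 0 °C: 658.7×4.22×31.2 = 86727.1 J > q₁, so all ice melts.
Energy balance: 658.7×4.22×(31.2 − T) = 5886.1 + 16.2×4.22×(T − 0)
2779.714(31.2 − T) = 5886.1 + 68.364 T
86727.1 − 5886.1 = 2848.078 T
T = 80841.0 / 2848.078 = 28.38 °C

T_f = 28.4 °C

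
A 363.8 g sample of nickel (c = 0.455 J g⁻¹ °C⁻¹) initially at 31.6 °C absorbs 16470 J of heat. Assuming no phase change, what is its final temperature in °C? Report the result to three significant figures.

T_f = 131 °C

ΔT = q / (m c) = 16470 / (363.8 × 0.455) = 99.50 °C
T_f = 31.6 + 99.50 = 131.10 °C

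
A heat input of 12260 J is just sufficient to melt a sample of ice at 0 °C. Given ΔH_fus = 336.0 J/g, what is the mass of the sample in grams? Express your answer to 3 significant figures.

m = q / ΔH_fus = 12260 J / 336.0 J/g = 36.5 g

m = 36.5 g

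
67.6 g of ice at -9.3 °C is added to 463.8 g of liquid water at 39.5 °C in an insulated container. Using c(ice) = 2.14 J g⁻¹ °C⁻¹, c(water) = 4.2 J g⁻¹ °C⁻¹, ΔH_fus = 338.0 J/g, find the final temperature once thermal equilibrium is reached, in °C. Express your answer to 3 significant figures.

T_f = 23.6 °C

Heat to bring ice to 0 °C and melt it: q₁ = 67.6×2.14×9.3 + 67.6×338.0 = 24194 J
Heat the water can supply cooling to 0 °C: 463.8×4.2×39.5 = 76944.4 J > q₁, so all ice melts.
Energy balance: 463.8×4.2×(39.5 − T) = 24194 + 67.6×4.2×(T − 0)
1947.96(39.5 − T) = 24194 + 283.92 T
76944.4 − 24194 = 2231.88 T
T = 52750.4 / 2231.88 = 23.63 °C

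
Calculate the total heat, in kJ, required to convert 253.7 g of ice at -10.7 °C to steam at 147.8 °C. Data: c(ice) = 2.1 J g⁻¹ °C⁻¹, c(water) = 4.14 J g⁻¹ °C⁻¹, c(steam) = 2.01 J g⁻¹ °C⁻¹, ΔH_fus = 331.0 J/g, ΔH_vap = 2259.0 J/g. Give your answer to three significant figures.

q = 792 kJ

q1 (heat ice -10.7→0.0 °C): 253.7 × 2.1 × 10.7 = 5701 J
q2 (melt at 0 °C): 253.7 × 331.0 = 83975 J
q3 (heat water 0.0→100.0 °C): 253.7 × 4.14 × 100.0 = 105032 J
q4 (vaporize at 100 °C): 253.7 × 2259.0 = 573108 J
q5 (heat steam 100.0→147.8 °C): 253.7 × 2.01 × 47.8 = 24375 J
Total: 5701 + 83975 + 105032 + 573108 + 24375 = 792191 J = 792 kJ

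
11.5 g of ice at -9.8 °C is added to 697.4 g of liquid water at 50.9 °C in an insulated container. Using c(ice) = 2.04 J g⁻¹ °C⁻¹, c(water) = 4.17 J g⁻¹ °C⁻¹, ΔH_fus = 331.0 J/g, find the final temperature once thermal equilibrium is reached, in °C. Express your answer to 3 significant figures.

Heat to bring ice to 0 °C and melt it: q₁ = 11.5×2.04×9.8 + 11.5×331.0 = 4036.4 J
Heat the water can supply cooling to 0 °C: 697.4×4.17×50.9 = 148025 J > q₁, so all ice melts.
Energy balance: 697.4×4.17×(50.9 − T) = 4036.4 + 11.5×4.17×(T − 0)
2908.158(50.9 − T) = 4036.4 + 47.955 T
148025 − 4036.4 = 2956.113 T
T = 143988.6 / 2956.113 = 48.71 °C

T_f = 48.7 °C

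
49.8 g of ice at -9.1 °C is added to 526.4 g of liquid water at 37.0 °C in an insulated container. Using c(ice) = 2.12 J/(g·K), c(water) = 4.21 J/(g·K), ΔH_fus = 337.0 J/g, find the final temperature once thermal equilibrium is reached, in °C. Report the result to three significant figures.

T_f = 26.5 °C

Heat to bring ice to 0 °C and melt it: q₁ = 49.8×2.12×9.1 + 49.8×337.0 = 17743 J
Heat the water can supply cooling to 0 °C: 526.4×4.21×37.0 = 81997.3 J > q₁, so all ice melts.
Energy balance: 526.4×4.21×(37.0 − T) = 17743 + 49.8×4.21×(T − 0)
2216.144(37.0 − T) = 17743 + 209.658 T
81997.3 − 17743 = 2425.802 T
T = 64254.3 / 2425.802 = 26.49 °C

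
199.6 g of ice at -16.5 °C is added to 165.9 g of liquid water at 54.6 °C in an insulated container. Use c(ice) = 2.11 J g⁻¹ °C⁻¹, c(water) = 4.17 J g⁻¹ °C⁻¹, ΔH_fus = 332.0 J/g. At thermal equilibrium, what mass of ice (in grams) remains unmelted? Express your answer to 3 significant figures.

m_ice remaining = 107 g

Heat to warm all ice to 0 °C: 199.6×2.11×16.5 = 6949.1 J
Heat released by water cooling to 0 °C: 165.9×4.17×54.6 = 37772 J
37772 J < 6949.1 + 199.6×332.0 = 73216.3 J, so not all ice melts; final T = 0 °C.
Heat left for melting: 37772 − 6949.1 = 30822.9 J
Mass melted = 30822.9 / 332.0 = 92.84 g
Ice remaining = 199.6 − 92.84 = 106.76 g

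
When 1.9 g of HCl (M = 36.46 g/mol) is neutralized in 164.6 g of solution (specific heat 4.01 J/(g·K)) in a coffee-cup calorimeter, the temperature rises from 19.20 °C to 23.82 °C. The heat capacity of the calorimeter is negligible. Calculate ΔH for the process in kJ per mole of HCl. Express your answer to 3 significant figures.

ΔH = -58.5 kJ/mol

|ΔT| = |23.82 − 19.20| = 4.62 °C
|q_surr| = (164.6 × 4.01) × 4.62 = 660.046 × 4.62 = 3049 J
n(HCl) = 1.9 / 36.46 = 0.05211 mol
Temperature rose, so q_rxn = −|q_surr| = -3.049 kJ
ΔH = q_rxn / n = -58.51 kJ/mol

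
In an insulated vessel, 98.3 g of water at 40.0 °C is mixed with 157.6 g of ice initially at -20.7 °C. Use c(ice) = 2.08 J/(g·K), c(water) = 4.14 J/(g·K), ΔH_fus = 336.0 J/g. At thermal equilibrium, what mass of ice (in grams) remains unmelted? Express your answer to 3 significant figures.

Heat to warm all ice to 0 °C: 157.6×2.08×20.7 = 6785.6 J
Heat released by water cooling to 0 °C: 98.3×4.14×40.0 = 16278 J
16278 J < 6785.6 + 157.6×336.0 = 59739.2 J, so not all ice melts; final T = 0 °C.
Heat left for melting: 16278 − 6785.6 = 9492.4 J
Mass melted = 9492.4 / 336.0 = 28.25 g
Ice remaining = 157.6 − 28.25 = 129.35 g

m_ice remaining = 129 g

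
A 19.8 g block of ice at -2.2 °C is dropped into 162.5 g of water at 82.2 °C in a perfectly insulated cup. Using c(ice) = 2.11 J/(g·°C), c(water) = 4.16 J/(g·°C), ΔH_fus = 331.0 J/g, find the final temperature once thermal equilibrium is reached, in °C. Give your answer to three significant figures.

Heat to bring ice to 0 °C and melt it: q₁ = 19.8×2.11×2.2 + 19.8×331.0 = 6645.7 J
Heat the water can supply cooling to 0 °C: 162.5×4.16×82.2 = 55567.2 J > q₁, so all ice melts.
Energy balance: 162.5×4.16×(82.2 − T) = 6645.7 + 19.8×4.16×(T − 0)
676(82.2 − T) = 6645.7 + 82.368 T
55567.2 − 6645.7 = 758.368 T
T = 48921.5 / 758.368 = 64.51 °C

T_f = 64.5 °C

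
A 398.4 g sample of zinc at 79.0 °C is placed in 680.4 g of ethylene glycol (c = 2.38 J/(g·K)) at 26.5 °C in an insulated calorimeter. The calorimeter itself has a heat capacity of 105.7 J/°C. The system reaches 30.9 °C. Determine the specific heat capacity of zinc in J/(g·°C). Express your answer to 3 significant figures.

c = 0.396 J/(g·°C)

q_gained = (680.4 × 2.38 + 105.7) × (30.9 − 26.5) = 7590 J
q_lost = 398.4 × c × (79.0 − 30.9) = 19163.04 c
Set equal: c = 7590 / 19163.04 = 0.396 J/(g·°C)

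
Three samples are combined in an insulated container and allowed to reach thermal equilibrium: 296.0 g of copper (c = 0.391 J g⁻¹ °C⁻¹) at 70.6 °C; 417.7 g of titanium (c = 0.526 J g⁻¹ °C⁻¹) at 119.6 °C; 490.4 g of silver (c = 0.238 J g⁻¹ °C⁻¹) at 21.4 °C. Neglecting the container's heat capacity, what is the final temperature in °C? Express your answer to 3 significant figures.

Σ mᵢcᵢ(T − Tᵢ) = 0  ⇒  T = Σ mᵢcᵢTᵢ / Σ mᵢcᵢ
Σ mᵢcᵢ = 296.0×0.391 + 417.7×0.526 + 490.4×0.238 = 452.1614
Σ mᵢcᵢTᵢ = 115.736×70.6 + 219.7102×119.6 + 116.7152×21.4 = 36946
T = 36946 / 452.1614 = 81.71 °C

T_f = 81.7 °C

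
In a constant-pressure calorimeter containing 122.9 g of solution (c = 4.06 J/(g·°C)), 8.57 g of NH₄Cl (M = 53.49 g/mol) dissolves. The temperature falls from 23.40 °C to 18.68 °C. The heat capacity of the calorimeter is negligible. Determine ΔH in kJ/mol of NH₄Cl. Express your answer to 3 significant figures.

|ΔT| = |18.68 − 23.40| = 4.72 °C
|q_surr| = (122.9 × 4.06) × 4.72 = 498.974 × 4.72 = 2355 J
n(NH₄Cl) = 8.57 / 53.49 = 0.1602 mol
Temperature fell, so q_rxn = +|q_surr| = 2.355 kJ
ΔH = q_rxn / n = 14.70 kJ/mol

ΔH = 14.7 kJ/mol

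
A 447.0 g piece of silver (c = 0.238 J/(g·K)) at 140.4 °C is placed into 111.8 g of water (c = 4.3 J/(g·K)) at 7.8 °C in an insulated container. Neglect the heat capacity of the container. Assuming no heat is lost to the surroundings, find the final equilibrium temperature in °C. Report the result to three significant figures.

Heat lost by silver = heat gained by water.
(447.0)(0.238)(140.4 − T) = (111.8)(4.3)(T − 7.8)
106.386 (140.4 − T) = 480.74 (T − 7.8)
14937 − 106.386 T = 480.74 T − 3749.8
18686.8 = 587.126 T
T = 31.83 °C

T_f = 31.8 °C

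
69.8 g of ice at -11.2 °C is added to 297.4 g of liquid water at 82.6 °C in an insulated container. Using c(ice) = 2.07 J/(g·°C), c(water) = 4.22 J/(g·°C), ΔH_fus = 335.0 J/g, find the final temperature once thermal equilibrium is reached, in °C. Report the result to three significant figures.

Heat to bring ice to 0 °C and melt it: q₁ = 69.8×2.07×11.2 + 69.8×335.0 = 25001 J
Heat the water can supply cooling to 0 °C: 297.4×4.22×82.6 = 103665 J > q₁, so all ice melts.
Energy balance: 297.4×4.22×(82.6 − T) = 25001 + 69.8×4.22×(T − 0)
1255.028(82.6 − T) = 25001 + 294.556 T
103665 − 25001 = 1549.584 T
T = 78664 / 1549.584 = 50.76 °C

T_f = 50.8 °C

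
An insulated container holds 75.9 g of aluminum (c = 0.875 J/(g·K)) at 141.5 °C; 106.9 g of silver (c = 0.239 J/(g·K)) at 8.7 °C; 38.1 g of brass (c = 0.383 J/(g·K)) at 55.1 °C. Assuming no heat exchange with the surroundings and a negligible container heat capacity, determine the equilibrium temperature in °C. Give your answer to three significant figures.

T_f = 97.8 °C

Σ mᵢcᵢ(T − Tᵢ) = 0  ⇒  T = Σ mᵢcᵢTᵢ / Σ mᵢcᵢ
Σ mᵢcᵢ = 75.9×0.875 + 106.9×0.239 + 38.1×0.383 = 106.5539
Σ mᵢcᵢTᵢ = 66.4125×141.5 + 25.5491×8.7 + 14.5923×55.1 = 10424
T = 10424 / 106.5539 = 97.83 °C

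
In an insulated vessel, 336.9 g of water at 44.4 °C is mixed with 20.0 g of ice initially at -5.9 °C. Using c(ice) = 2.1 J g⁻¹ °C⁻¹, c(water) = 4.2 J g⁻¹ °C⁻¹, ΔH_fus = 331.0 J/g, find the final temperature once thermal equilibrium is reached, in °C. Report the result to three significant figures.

T_f = 37.3 °C

Heat to bring ice to 0 °C and melt it: q₁ = 20.0×2.1×5.9 + 20.0×331.0 = 6867.8 J
Heat the water can supply cooling to 0 °C: 336.9×4.2×44.4 = 62825.1 J > q₁, so all ice melts.
Energy balance: 336.9×4.2×(44.4 − T) = 6867.8 + 20.0×4.2×(T − 0)
1414.98(44.4 − T) = 6867.8 + 84 T
62825.1 − 6867.8 = 1498.98 T
T = 55957.3 / 1498.98 = 37.33 °C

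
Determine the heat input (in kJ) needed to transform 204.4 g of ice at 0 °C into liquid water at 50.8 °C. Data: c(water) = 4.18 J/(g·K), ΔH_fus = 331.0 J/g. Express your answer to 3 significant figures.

q1 (melt at 0 °C): 204.4 × 331.0 = 67656 J
q2 (heat water 0.0→50.8 °C): 204.4 × 4.18 × 50.8 = 43403 J
Total: 67656 + 43403 = 111059 J = 111 kJ

q = 111 kJ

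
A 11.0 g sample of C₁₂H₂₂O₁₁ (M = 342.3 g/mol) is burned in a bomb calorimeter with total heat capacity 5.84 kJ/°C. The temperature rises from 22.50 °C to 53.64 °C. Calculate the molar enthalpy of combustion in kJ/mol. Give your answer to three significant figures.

ΔT = 53.64 − 22.50 = 31.14 °C
q_cal = C_cal × ΔT = 5.84 × 31.14 = 181.8576 kJ
n = 11.0 / 342.3 = 0.03214 mol
q_rxn = −q_cal = -181.8576 kJ
ΔH = -181.8576 / 0.03214 = -5658 kJ/mol

ΔH = -5660 kJ/mol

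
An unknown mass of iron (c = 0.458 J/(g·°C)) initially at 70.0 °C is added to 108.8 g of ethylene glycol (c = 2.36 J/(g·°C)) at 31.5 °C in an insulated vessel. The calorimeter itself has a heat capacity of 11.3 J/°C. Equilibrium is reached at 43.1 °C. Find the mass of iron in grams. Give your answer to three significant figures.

q_gained = (108.8 × 2.36 + 11.3) × (43.1 − 31.5) = 3110 J
q_lost = m × 0.458 × (70.0 − 43.1) = 12.3202 m
m = 3110 / 12.3202 = 252 g

m = 252 g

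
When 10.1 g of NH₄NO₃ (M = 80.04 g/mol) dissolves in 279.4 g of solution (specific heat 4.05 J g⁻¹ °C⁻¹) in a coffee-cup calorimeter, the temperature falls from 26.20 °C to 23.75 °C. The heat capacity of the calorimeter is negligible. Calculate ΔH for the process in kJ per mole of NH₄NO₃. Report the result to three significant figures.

ΔH = 22.0 kJ/mol

|ΔT| = |23.75 − 26.20| = 2.45 °C
|q_surr| = (279.4 × 4.05) × 2.45 = 1131.57 × 2.45 = 2772 J
n(NH₄NO₃) = 10.1 / 80.04 = 0.1262 mol
Temperature fell, so q_rxn = +|q_surr| = 2.772 kJ
ΔH = q_rxn / n = 21.97 kJ/mol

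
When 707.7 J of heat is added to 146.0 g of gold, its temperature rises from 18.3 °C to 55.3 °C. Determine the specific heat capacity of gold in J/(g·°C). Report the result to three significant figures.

c = 0.131 J/(g·°C)

c = q / (m ΔT) = 707.7 / (146.0 × 37.0)
c = 707.7 / 5402 = 0.131 J/(g·°C)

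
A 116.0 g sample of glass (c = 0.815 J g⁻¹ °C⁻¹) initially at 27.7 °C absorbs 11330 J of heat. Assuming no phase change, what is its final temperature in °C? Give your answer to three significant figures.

ΔT = q / (m c) = 11330 / (116.0 × 0.815) = 119.8 °C
T_f = 27.7 + 119.8 = 147.5 °C

T_f = 148 °C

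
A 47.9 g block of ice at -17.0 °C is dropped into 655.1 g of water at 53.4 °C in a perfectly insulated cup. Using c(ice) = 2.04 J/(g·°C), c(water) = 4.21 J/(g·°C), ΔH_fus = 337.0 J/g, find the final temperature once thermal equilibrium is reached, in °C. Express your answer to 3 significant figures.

T_f = 43.7 °C

Heat to bring ice to 0 °C and melt it: q₁ = 47.9×2.04×17.0 + 47.9×337.0 = 17803 J
Heat the water can supply cooling to 0 °C: 655.1×4.21×53.4 = 147276 J > q₁, so all ice melts.
Energy balance: 655.1×4.21×(53.4 − T) = 17803 + 47.9×4.21×(T − 0)
2757.971(53.4 − T) = 17803 + 201.659 T
147276 − 17803 = 2959.630 T
T = 129473 / 2959.630 = 43.746 °C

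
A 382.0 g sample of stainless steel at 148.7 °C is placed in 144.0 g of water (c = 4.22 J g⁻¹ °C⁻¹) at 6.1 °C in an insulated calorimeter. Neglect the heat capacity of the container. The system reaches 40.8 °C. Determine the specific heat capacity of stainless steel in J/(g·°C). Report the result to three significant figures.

c = 0.512 J/(g·°C)

q_gained = (144.0 × 4.22) × (40.8 − 6.1) = 21090 J
q_lost = 382.0 × c × (148.7 − 40.8) = 41217.8 c
Set equal: c = 21090 / 41217.8 = 0.512 J/(g·°C)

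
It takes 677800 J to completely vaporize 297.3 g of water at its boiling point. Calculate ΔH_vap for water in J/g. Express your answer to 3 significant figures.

ΔH_vap = q / m = 677800 / 297.3 = 2280 J/g

ΔH_vap = 2280 J/g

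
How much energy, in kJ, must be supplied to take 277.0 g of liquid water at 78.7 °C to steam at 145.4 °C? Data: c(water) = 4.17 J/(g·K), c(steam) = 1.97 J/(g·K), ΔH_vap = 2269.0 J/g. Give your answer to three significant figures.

q = 678 kJ

q1 (heat water 78.7→100.0 °C): 277.0 × 4.17 × 21.3 = 24603 J
q2 (vaporize at 100 °C): 277.0 × 2269.0 = 628513 J
q3 (heat steam 100.0→145.4 °C): 277.0 × 1.97 × 45.4 = 24774 J
Total: 24603 + 628513 + 24774 = 677890 J = 678 kJ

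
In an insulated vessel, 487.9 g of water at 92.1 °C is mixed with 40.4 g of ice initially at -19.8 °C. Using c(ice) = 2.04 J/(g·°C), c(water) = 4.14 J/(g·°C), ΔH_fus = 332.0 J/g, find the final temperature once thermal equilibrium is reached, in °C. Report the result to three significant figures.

T_f = 78.2 °C

Heat to bring ice to 0 °C and melt it: q₁ = 40.4×2.04×19.8 + 40.4×332.0 = 15045 J
Heat the water can supply cooling to 0 °C: 487.9×4.14×92.1 = 186033 J > q₁, so all ice melts.
Energy balance: 487.9×4.14×(92.1 − T) = 15045 + 40.4×4.14×(T − 0)
2019.906(92.1 − T) = 15045 + 167.256 T
186033 − 15045 = 2187.162 T
T = 170988 / 2187.162 = 78.18 °C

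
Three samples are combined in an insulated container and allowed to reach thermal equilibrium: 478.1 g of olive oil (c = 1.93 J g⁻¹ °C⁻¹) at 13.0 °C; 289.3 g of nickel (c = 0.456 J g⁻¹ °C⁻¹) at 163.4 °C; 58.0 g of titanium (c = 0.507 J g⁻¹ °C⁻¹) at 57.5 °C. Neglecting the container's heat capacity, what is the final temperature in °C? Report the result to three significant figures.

Σ mᵢcᵢ(T − Tᵢ) = 0  ⇒  T = Σ mᵢcᵢTᵢ / Σ mᵢcᵢ
Σ mᵢcᵢ = 478.1×1.93 + 289.3×0.456 + 58.0×0.507 = 1084.0598
Σ mᵢcᵢTᵢ = 922.733×13.0 + 131.9208×163.4 + 29.406×57.5 = 35242
T = 35242 / 1084.0598 = 32.51 °C

T_f = 32.5 °C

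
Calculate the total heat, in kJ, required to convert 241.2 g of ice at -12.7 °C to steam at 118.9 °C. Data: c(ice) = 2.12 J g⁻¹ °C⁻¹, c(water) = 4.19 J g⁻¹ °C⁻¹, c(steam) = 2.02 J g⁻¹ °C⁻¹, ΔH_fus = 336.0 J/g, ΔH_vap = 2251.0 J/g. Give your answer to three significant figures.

q = 741 kJ

q1 (heat ice -12.7→0.0 °C): 241.2 × 2.12 × 12.7 = 6494 J
q2 (melt at 0 °C): 241.2 × 336.0 = 81043 J
q3 (heat water 0.0→100.0 °C): 241.2 × 4.19 × 100.0 = 101063 J
q4 (vaporize at 100 °C): 241.2 × 2251.0 = 542941 J
q5 (heat steam 100.0→118.9 °C): 241.2 × 2.02 × 18.9 = 9209 J
Total: 6494 + 81043 + 101063 + 542941 + 9209 = 740750 J = 741 kJ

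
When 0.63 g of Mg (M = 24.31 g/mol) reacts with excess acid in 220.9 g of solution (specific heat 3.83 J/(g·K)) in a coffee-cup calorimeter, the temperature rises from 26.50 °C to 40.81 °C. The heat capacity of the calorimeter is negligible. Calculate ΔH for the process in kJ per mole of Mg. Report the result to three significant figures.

|ΔT| = |40.81 − 26.50| = 14.31 °C
|q_surr| = (220.9 × 3.83) × 14.31 = 846.047 × 14.31 = 12110 J
n(Mg) = 0.63 / 24.31 = 0.02592 mol
Temperature rose, so q_rxn = −|q_surr| = -12.11 kJ
ΔH = q_rxn / n = -467.2 kJ/mol

ΔH = -467 kJ/mol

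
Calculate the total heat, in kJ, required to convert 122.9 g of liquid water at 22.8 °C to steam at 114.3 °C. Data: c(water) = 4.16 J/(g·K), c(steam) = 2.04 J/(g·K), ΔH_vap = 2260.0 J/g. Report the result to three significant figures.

q1 (heat water 22.8→100.0 °C): 122.9 × 4.16 × 77.2 = 39470 J
q2 (vaporize at 100 °C): 122.9 × 2260.0 = 277754 J
q3 (heat steam 100.0→114.3 °C): 122.9 × 2.04 × 14.3 = 3585 J
Total: 39470 + 277754 + 3585 = 320809 J = 321 kJ

q = 321 kJ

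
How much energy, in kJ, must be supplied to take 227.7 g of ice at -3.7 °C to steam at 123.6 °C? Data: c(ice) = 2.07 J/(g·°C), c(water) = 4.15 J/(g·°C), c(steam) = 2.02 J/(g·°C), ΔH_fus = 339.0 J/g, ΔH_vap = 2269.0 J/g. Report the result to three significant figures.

q1 (heat ice -3.7→0.0 °C): 227.7 × 2.07 × 3.7 = 1744 J
q2 (melt at 0 °C): 227.7 × 339.0 = 77190 J
q3 (heat water 0.0→100.0 °C): 227.7 × 4.15 × 100.0 = 94496 J
q4 (vaporize at 100 °C): 227.7 × 2269.0 = 516651 J
q5 (heat steam 100.0→123.6 °C): 227.7 × 2.02 × 23.6 = 10855 J
Total: 1744 + 77190 + 94496 + 516651 + 10855 = 700936 J = 701 kJ

q = 701 kJ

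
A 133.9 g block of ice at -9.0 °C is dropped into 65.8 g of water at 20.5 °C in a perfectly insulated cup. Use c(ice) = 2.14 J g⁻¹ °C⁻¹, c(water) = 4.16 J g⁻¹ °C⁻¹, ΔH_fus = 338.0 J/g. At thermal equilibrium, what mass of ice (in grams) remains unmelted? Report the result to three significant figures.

Heat to warm all ice to 0 °C: 133.9×2.14×9.0 = 2578.9 J
Heat released by water cooling to 0 °C: 65.8×4.16×20.5 = 5611.4 J
5611.4 J < 2578.9 + 133.9×338.0 = 47837.1 J, so not all ice melts; final T = 0 °C.
Heat left for melting: 5611.4 − 2578.9 = 3032.5 J
Mass melted = 3032.5 / 338.0 = 8.972 g
Ice remaining = 133.9 − 8.972 = 124.928 g

m_ice remaining = 125 g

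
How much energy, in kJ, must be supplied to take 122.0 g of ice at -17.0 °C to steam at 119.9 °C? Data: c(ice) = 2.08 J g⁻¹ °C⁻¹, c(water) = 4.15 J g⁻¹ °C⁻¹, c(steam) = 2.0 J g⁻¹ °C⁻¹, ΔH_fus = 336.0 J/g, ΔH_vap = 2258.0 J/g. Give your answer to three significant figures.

q = 376 kJ

q1 (heat ice -17.0→0.0 °C): 122.0 × 2.08 × 17.0 = 4314 J
q2 (melt at 0 °C): 122.0 × 336.0 = 40992 J
q3 (heat water 0.0→100.0 °C): 122.0 × 4.15 × 100.0 = 50630 J
q4 (vaporize at 100 °C): 122.0 × 2258.0 = 275476 J
q5 (heat steam 100.0→119.9 °C): 122.0 × 2.0 × 19.9 = 4856 J
Total: 4314 + 40992 + 50630 + 275476 + 4856 = 376268 J = 376 kJ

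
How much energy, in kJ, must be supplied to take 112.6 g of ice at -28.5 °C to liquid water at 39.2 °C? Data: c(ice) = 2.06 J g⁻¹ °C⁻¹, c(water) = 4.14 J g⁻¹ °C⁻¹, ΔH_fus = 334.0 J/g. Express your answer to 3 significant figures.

q = 62.5 kJ

q1 (heat ice -28.5→0.0 °C): 112.6 × 2.06 × 28.5 = 6611 J
q2 (melt at 0 °C): 112.6 × 334.0 = 37608 J
q3 (heat water 0.0→39.2 °C): 112.6 × 4.14 × 39.2 = 18274 J
Total: 6611 + 37608 + 18274 = 62493 J = 62.5 kJ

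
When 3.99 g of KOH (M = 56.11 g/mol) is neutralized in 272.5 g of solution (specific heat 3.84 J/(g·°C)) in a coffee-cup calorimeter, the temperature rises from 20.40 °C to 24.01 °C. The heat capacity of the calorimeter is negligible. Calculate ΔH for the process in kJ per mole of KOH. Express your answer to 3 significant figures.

|ΔT| = |24.01 − 20.40| = 3.61 °C
|q_surr| = (272.5 × 3.84) × 3.61 = 1046.4 × 3.61 = 3778 J
n(KOH) = 3.99 / 56.11 = 0.07111 mol
Temperature rose, so q_rxn = −|q_surr| = -3.778 kJ
ΔH = q_rxn / n = -53.13 kJ/mol

ΔH = -53.1 kJ/mol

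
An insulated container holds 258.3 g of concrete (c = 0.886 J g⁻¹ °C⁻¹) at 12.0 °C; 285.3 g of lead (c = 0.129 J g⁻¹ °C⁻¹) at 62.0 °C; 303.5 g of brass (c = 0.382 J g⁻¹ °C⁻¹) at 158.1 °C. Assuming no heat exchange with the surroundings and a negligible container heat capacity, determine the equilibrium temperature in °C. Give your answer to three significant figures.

T_f = 61.2 °C

Σ mᵢcᵢ(T − Tᵢ) = 0  ⇒  T = Σ mᵢcᵢTᵢ / Σ mᵢcᵢ
Σ mᵢcᵢ = 258.3×0.886 + 285.3×0.129 + 303.5×0.382 = 381.5945
Σ mᵢcᵢTᵢ = 228.8538×12.0 + 36.8037×62.0 + 115.937×158.1 = 23358
T = 23358 / 381.5945 = 61.21 °C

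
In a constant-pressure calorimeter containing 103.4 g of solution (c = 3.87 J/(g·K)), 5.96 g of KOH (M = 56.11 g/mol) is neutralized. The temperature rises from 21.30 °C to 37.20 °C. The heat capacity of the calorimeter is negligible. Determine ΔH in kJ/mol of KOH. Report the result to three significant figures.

|ΔT| = |37.20 − 21.30| = 15.90 °C
|q_surr| = (103.4 × 3.87) × 15.90 = 400.158 × 15.90 = 6363 J
n(KOH) = 5.96 / 56.11 = 0.1062 mol
Temperature rose, so q_rxn = −|q_surr| = -6.363 kJ
ΔH = q_rxn / n = -59.92 kJ/mol

ΔH = -59.9 kJ/mol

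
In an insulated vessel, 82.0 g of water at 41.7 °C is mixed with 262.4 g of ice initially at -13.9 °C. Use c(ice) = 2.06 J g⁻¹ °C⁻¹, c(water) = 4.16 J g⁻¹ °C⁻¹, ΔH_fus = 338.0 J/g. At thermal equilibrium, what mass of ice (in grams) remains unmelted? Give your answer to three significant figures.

m_ice remaining = 243 g

Heat to warm all ice to 0 °C: 262.4×2.06×13.9 = 7513.6 J
Heat released by water cooling to 0 °C: 82.0×4.16×41.7 = 14225 J
14225 J < 7513.6 + 262.4×338.0 = 96204.8 J, so not all ice melts; final T = 0 °C.
Heat left for melting: 14225 − 7513.6 = 6711.4 J
Mass melted = 6711.4 / 338.0 = 19.86 g
Ice remaining = 262.4 − 19.86 = 242.54 g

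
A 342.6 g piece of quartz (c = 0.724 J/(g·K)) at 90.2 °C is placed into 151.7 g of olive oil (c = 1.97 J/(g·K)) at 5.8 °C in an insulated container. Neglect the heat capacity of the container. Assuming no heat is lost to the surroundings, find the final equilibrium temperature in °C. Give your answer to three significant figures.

T_f = 44.1 °C

Heat lost by quartz = heat gained by olive oil.
(342.6)(0.724)(90.2 − T) = (151.7)(1.97)(T − 5.8)
248.0424 (90.2 − T) = 298.849 (T − 5.8)
22373 − 248.0424 T = 298.849 T − 1733.3
24106.3 = 546.8914 T
T = 44.08 °C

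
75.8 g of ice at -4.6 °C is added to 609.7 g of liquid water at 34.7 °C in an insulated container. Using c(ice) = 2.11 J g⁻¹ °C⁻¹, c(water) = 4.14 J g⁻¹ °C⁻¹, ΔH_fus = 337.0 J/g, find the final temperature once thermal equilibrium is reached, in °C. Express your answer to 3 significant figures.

Heat to bring ice to 0 °C and melt it: q₁ = 75.8×2.11×4.6 + 75.8×337.0 = 26280 J
Heat the water can supply cooling to 0 °C: 609.7×4.14×34.7 = 87588.3 J > q₁, so all ice melts.
Energy balance: 609.7×4.14×(34.7 − T) = 26280 + 75.8×4.14×(T − 0)
2524.158(34.7 − T) = 26280 + 313.812 T
87588.3 − 26280 = 2837.970 T
T = 61308.3 / 2837.970 = 21.60 °C

T_f = 21.6 °C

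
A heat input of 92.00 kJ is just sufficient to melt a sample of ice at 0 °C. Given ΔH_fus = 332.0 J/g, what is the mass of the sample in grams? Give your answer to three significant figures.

m = q / ΔH_fus = 92000 J / 332.0 J/g = 277 g

m = 277 g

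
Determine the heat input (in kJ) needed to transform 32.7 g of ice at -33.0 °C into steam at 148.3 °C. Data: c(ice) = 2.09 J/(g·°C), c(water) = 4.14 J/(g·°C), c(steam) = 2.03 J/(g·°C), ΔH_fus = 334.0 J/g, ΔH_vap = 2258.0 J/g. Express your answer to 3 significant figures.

q = 104 kJ

q1 (heat ice -33.0→0.0 °C): 32.7 × 2.09 × 33.0 = 2255 J
q2 (melt at 0 °C): 32.7 × 334.0 = 10922 J
q3 (heat water 0.0→100.0 °C): 32.7 × 4.14 × 100.0 = 13538 J
q4 (vaporize at 100 °C): 32.7 × 2258.0 = 73837 J
q5 (heat steam 100.0→148.3 °C): 32.7 × 2.03 × 48.3 = 3206 J
Total: 2255 + 10922 + 13538 + 73837 + 3206 = 103758 J = 104 kJ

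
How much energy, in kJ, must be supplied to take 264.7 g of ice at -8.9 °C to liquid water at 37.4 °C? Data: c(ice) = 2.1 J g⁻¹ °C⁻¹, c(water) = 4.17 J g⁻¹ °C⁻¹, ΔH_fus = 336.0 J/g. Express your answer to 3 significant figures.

q1 (heat ice -8.9→0.0 °C): 264.7 × 2.1 × 8.9 = 4947 J
q2 (melt at 0 °C): 264.7 × 336.0 = 88939 J
q3 (heat water 0.0→37.4 °C): 264.7 × 4.17 × 37.4 = 41282 J
Total: 4947 + 88939 + 41282 = 135168 J = 135 kJ

q = 135 kJ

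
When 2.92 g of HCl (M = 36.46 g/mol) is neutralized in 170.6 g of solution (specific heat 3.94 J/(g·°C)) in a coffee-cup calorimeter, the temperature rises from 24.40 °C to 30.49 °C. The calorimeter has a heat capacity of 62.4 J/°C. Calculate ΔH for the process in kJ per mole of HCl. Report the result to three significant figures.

|ΔT| = |30.49 − 24.40| = 6.09 °C
|q_surr| = (170.6 × 3.94 + 62.4) × 6.09 = 734.564 × 6.09 = 4473.5 J
n(HCl) = 2.92 / 36.46 = 0.080088 mol
Temperature rose, so q_rxn = −|q_surr| = -4.4735 kJ
ΔH = q_rxn / n = -55.86 kJ/mol

ΔH = -55.9 kJ/mol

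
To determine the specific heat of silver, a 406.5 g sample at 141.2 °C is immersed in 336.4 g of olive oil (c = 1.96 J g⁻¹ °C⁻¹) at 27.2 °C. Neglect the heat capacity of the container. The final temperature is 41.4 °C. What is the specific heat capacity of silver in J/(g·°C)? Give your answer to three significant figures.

c = 0.231 J/(g·°C)

q_gained = (336.4 × 1.96) × (41.4 − 27.2) = 9363 J
q_lost = 406.5 × c × (141.2 − 41.4) = 40568.7 c
Set equal: c = 9363 / 40568.7 = 0.231 J/(g·°C)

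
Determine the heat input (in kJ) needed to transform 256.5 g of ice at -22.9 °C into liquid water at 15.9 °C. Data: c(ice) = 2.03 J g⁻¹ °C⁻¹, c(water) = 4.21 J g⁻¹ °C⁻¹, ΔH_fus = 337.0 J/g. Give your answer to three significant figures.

q1 (heat ice -22.9→0.0 °C): 256.5 × 2.03 × 22.9 = 11924 J
q2 (melt at 0 °C): 256.5 × 337.0 = 86441 J
q3 (heat water 0.0→15.9 °C): 256.5 × 4.21 × 15.9 = 17170 J
Total: 11924 + 86441 + 17170 = 115535 J = 116 kJ

q = 116 kJ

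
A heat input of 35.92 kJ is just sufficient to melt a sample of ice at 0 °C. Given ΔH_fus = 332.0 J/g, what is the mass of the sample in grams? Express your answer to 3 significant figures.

m = q / ΔH_fus = 35920 J / 332.0 J/g = 108 g

m = 108 g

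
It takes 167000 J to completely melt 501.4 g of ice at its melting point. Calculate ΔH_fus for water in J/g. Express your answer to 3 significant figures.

ΔH_fus = q / m = 167000 / 501.4 = 333 J/g

ΔH_fus = 333 J/g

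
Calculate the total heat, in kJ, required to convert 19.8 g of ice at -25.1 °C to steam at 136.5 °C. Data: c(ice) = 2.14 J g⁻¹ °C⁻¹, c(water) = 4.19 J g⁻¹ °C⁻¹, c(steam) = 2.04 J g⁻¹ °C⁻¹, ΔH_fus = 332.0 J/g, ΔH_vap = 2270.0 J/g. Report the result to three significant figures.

q = 62.4 kJ

q1 (heat ice -25.1→0.0 °C): 19.8 × 2.14 × 25.1 = 1064 J
q2 (melt at 0 °C): 19.8 × 332.0 = 6574 J
q3 (heat water 0.0→100.0 °C): 19.8 × 4.19 × 100.0 = 8296 J
q4 (vaporize at 100 °C): 19.8 × 2270.0 = 44946 J
q5 (heat steam 100.0→136.5 °C): 19.8 × 2.04 × 36.5 = 1474 J
Total: 1064 + 6574 + 8296 + 44946 + 1474 = 62354 J = 62.4 kJ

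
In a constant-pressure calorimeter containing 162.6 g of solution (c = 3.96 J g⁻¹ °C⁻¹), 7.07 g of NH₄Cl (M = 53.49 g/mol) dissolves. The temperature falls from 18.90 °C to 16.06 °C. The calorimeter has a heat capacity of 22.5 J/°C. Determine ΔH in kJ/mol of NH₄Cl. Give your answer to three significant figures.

ΔH = 14.3 kJ/mol

|ΔT| = |16.06 − 18.90| = 2.84 °C
|q_surr| = (162.6 × 3.96 + 22.5) × 2.84 = 666.396 × 2.84 = 1893 J
n(NH₄Cl) = 7.07 / 53.49 = 0.1322 mol
Temperature fell, so q_rxn = +|q_surr| = 1.893 kJ
ΔH = q_rxn / n = 14.32 kJ/mol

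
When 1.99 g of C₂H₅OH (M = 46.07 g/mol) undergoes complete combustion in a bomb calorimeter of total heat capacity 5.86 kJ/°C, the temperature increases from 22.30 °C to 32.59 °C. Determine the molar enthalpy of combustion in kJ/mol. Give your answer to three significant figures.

ΔH = -1400 kJ/mol

ΔT = 32.59 − 22.30 = 10.29 °C
q_cal = C_cal × ΔT = 5.86 × 10.29 = 60.2994 kJ
n = 1.99 / 46.07 = 0.04320 mol
q_rxn = −q_cal = -60.2994 kJ
ΔH = -60.2994 / 0.04320 = -1396 kJ/mol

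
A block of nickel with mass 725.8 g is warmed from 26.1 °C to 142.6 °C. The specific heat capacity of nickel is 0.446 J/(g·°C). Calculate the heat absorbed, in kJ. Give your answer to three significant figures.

q = 37.7 kJ

q = m c ΔT = 725.8 × 0.446 × (142.6 − 26.1)
q = 725.8 × 0.446 × 116.5 = 37710 J = 37.7 kJ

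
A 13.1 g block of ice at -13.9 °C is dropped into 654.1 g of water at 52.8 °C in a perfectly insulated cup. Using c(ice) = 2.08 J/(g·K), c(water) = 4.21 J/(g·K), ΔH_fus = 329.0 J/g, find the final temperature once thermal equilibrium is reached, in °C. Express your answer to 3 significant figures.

T_f = 50.1 °C

Heat to bring ice to 0 °C and melt it: q₁ = 13.1×2.08×13.9 + 13.1×329.0 = 4688.6 J
Heat the water can supply cooling to 0 °C: 654.1×4.21×52.8 = 145399 J > q₁, so all ice melts.
Energy balance: 654.1×4.21×(52.8 − T) = 4688.6 + 13.1×4.21×(T − 0)
2753.761(52.8 − T) = 4688.6 + 55.151 T
145399 − 4688.6 = 2808.912 T
T = 140710.4 / 2808.912 = 50.09 °C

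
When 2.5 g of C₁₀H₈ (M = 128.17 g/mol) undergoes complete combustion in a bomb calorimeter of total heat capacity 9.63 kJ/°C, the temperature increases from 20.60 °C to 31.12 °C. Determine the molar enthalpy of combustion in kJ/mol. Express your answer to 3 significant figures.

ΔT = 31.12 − 20.60 = 10.52 °C
q_cal = C_cal × ΔT = 9.63 × 10.52 = 101.3076 kJ
n = 2.5 / 128.17 = 0.01951 mol
q_rxn = −q_cal = -101.3076 kJ
ΔH = -101.3076 / 0.01951 = -5193 kJ/mol

ΔH = -5190 kJ/mol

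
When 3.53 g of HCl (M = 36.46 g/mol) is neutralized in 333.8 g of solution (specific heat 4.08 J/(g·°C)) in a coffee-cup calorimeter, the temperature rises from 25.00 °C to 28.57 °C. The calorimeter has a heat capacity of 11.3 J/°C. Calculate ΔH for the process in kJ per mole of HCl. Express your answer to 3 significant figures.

|ΔT| = |28.57 − 25.00| = 3.57 °C
|q_surr| = (333.8 × 4.08 + 11.3) × 3.57 = 1373.204 × 3.57 = 4902 J
n(HCl) = 3.53 / 36.46 = 0.09682 mol
Temperature rose, so q_rxn = −|q_surr| = -4.902 kJ
ΔH = q_rxn / n = -50.63 kJ/mol

ΔH = -50.6 kJ/mol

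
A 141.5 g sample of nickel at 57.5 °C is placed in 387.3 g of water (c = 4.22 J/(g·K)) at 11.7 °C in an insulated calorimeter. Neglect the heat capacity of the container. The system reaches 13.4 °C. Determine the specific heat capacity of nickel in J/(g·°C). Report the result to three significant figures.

q_gained = (387.3 × 4.22) × (13.4 − 11.7) = 2778 J
q_lost = 141.5 × c × (57.5 − 13.4) = 6240.15 c
Set equal: c = 2778 / 6240.15 = 0.445 J/(g·°C)

c = 0.445 J/(g·°C)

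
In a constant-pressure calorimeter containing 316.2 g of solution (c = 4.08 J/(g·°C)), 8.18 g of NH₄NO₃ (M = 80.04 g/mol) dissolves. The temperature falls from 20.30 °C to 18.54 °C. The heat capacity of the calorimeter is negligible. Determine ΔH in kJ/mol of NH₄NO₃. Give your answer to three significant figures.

|ΔT| = |18.54 − 20.30| = 1.76 °C
|q_surr| = (316.2 × 4.08) × 1.76 = 1290.096 × 1.76 = 2271 J
n(NH₄NO₃) = 8.18 / 80.04 = 0.1022 mol
Temperature fell, so q_rxn = +|q_surr| = 2.271 kJ
ΔH = q_rxn / n = 22.22 kJ/mol

ΔH = 22.2 kJ/mol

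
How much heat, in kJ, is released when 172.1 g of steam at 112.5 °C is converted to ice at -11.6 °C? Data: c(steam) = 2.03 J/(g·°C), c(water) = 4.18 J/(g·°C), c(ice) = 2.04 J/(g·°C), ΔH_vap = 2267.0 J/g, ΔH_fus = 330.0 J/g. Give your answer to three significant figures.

q1 (cool steam 112.5→100 °C): 172.1 × 2.03 × 12.5 = 4367 J
q2 (condense at 100 °C): 172.1 × 2267.0 = 390151 J
q3 (cool water 100→0 °C): 172.1 × 4.18 × 100.0 = 71938 J
q4 (freeze at 0 °C): 172.1 × 330.0 = 56793 J
q5 (cool ice 0→-11.6 °C): 172.1 × 2.04 × 11.6 = 4073 J
Total: 4367 + 390151 + 71938 + 56793 + 4073 = 527322 J = 527 kJ

q = 527 kJ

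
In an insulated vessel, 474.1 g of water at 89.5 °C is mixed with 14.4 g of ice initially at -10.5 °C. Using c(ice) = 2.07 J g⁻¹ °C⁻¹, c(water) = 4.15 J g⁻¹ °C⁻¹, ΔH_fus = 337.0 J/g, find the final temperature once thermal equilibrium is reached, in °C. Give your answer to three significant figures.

T_f = 84.3 °C

Heat to bring ice to 0 °C and melt it: q₁ = 14.4×2.07×10.5 + 14.4×337.0 = 5165.8 J
Heat the water can supply cooling to 0 °C: 474.1×4.15×89.5 = 176093 J > q₁, so all ice melts.
Energy balance: 474.1×4.15×(89.5 − T) = 5165.8 + 14.4×4.15×(T − 0)
1967.515(89.5 − T) = 5165.8 + 59.76 T
176093 − 5165.8 = 2027.275 T
T = 170927.2 / 2027.275 = 84.31 °C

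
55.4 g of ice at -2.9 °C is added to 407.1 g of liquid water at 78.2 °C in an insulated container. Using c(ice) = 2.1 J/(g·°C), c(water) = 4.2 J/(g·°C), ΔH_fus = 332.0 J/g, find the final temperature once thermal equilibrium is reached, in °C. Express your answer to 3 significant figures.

T_f = 59.2 °C

Heat to bring ice to 0 °C and melt it: q₁ = 55.4×2.1×2.9 + 55.4×332.0 = 18730 J
Heat the water can supply cooling to 0 °C: 407.1×4.2×78.2 = 133708 J > q₁, so all ice melts.
Energy balance: 407.1×4.2×(78.2 − T) = 18730 + 55.4×4.2×(T − 0)
1709.82(78.2 − T) = 18730 + 232.68 T
133708 − 18730 = 1942.50 T
T = 114978 / 1942.50 = 59.19 °C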